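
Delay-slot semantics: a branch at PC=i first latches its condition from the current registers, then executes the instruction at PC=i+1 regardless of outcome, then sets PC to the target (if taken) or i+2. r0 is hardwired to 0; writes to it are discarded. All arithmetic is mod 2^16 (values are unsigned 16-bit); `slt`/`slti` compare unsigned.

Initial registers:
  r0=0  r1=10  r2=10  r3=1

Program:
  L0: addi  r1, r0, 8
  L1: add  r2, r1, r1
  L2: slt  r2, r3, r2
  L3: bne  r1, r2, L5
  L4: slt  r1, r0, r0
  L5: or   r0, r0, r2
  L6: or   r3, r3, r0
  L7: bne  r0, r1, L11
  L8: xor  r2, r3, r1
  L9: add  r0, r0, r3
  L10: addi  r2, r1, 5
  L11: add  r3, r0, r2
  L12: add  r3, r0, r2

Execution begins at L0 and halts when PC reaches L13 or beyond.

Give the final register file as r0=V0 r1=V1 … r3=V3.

  step pc=0: addi  r1, r0, 8  regs=(0,8,10,1)
  step pc=1: add  r2, r1, r1  regs=(0,8,16,1)
  step pc=2: slt  r2, r3, r2  regs=(0,8,1,1)
  step pc=3: bne  r1, r2, L5  cond=T  regs=(0,8,1,1)
  step pc=4: slt  r1, r0, r0  regs=(0,0,1,1)
  step pc=5: or   r0, r0, r2  regs=(0,0,1,1)
  step pc=6: or   r3, r3, r0  regs=(0,0,1,1)
  step pc=7: bne  r0, r1, L11  cond=F  regs=(0,0,1,1)
  step pc=8: xor  r2, r3, r1  regs=(0,0,1,1)
  step pc=9: add  r0, r0, r3  regs=(0,0,1,1)
  step pc=10: addi  r2, r1, 5  regs=(0,0,5,1)
  step pc=11: add  r3, r0, r2  regs=(0,0,5,5)
  step pc=12: add  r3, r0, r2  regs=(0,0,5,5)

r0=0 r1=0 r2=5 r3=5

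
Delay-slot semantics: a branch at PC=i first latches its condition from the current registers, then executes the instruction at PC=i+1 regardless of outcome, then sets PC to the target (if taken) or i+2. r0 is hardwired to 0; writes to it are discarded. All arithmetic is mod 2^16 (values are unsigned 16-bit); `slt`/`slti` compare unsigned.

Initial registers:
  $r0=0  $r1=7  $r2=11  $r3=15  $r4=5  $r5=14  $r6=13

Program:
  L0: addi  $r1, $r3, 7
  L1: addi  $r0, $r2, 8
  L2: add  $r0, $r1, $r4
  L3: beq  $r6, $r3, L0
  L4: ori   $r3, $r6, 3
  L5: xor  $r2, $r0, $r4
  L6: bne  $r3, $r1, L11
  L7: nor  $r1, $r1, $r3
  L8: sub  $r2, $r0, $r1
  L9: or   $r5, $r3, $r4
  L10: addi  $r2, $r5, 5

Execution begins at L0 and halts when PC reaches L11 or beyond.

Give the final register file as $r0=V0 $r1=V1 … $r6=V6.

PC=0  addi  $r1, $r3, 7      | $r0=0 $r1=22 $r2=11 $r3=15 $r4=5 $r5=14 $r6=13
PC=1  addi  $r0, $r2, 8      | $r0=0 $r1=22 $r2=11 $r3=15 $r4=5 $r5=14 $r6=13
PC=2  add  $r0, $r1, $r4     | $r0=0 $r1=22 $r2=11 $r3=15 $r4=5 $r5=14 $r6=13
PC=3  beq  $r6, $r3, L0      | $r0=0 $r1=22 $r2=11 $r3=15 $r4=5 $r5=14 $r6=13  [not taken]
PC=4  ori   $r3, $r6, 3      | $r0=0 $r1=22 $r2=11 $r3=15 $r4=5 $r5=14 $r6=13
PC=5  xor  $r2, $r0, $r4     | $r0=0 $r1=22 $r2=5 $r3=15 $r4=5 $r5=14 $r6=13
PC=6  bne  $r3, $r1, L11     | $r0=0 $r1=22 $r2=5 $r3=15 $r4=5 $r5=14 $r6=13  [TAKEN]
PC=7  nor  $r1, $r1, $r3     | $r0=0 $r1=65504 $r2=5 $r3=15 $r4=5 $r5=14 $r6=13

$r0=0 $r1=65504 $r2=5 $r3=15 $r4=5 $r5=14 $r6=13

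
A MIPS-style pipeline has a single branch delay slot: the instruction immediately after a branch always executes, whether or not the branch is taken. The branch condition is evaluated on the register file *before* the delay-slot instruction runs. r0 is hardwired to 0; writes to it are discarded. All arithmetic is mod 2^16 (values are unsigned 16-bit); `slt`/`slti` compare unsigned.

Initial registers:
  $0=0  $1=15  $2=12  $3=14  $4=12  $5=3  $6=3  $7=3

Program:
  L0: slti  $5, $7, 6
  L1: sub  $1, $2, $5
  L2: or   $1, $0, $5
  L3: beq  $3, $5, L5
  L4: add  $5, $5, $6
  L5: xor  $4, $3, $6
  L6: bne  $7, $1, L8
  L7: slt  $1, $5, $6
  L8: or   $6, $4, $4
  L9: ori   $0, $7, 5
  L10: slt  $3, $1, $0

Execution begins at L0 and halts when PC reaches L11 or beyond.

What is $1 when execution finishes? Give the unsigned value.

  step pc=0: slti  $5, $7, 6  regs=(0,15,12,14,12,1,3,3)
  step pc=1: sub  $1, $2, $5  regs=(0,11,12,14,12,1,3,3)
  step pc=2: or   $1, $0, $5  regs=(0,1,12,14,12,1,3,3)
  step pc=3: beq  $3, $5, L5  cond=F  regs=(0,1,12,14,12,1,3,3)
  step pc=4: add  $5, $5, $6  regs=(0,1,12,14,12,4,3,3)
  step pc=5: xor  $4, $3, $6  regs=(0,1,12,14,13,4,3,3)
  step pc=6: bne  $7, $1, L8  cond=T  regs=(0,1,12,14,13,4,3,3)
  step pc=7: slt  $1, $5, $6  regs=(0,0,12,14,13,4,3,3)
  step pc=8: or   $6, $4, $4  regs=(0,0,12,14,13,4,13,3)
  step pc=9: ori   $0, $7, 5  regs=(0,0,12,14,13,4,13,3)
  step pc=10: slt  $3, $1, $0  regs=(0,0,12,0,13,4,13,3)

0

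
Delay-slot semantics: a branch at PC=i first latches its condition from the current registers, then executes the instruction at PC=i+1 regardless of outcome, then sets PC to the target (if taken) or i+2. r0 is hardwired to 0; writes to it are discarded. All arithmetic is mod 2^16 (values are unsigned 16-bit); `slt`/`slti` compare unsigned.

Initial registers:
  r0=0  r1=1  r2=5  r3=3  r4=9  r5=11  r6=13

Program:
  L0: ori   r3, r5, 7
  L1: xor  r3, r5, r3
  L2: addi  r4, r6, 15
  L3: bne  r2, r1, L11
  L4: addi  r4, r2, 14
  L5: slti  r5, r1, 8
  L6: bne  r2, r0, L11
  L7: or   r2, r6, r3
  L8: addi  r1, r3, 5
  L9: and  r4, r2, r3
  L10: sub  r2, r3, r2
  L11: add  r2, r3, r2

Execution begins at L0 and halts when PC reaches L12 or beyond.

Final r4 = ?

#0 ori   r3, r5, 7 ; 0/1/5/15/9/11/13
#1 xor  r3, r5, r3 ; 0/1/5/4/9/11/13
#2 addi  r4, r6, 15 ; 0/1/5/4/28/11/13
#3 bne  r2, r1, L11 ; 0/1/5/4/28/11/13 ; →target
#4 addi  r4, r2, 14 ; 0/1/5/4/19/11/13
#11 add  r2, r3, r2 ; 0/1/9/4/19/11/13

19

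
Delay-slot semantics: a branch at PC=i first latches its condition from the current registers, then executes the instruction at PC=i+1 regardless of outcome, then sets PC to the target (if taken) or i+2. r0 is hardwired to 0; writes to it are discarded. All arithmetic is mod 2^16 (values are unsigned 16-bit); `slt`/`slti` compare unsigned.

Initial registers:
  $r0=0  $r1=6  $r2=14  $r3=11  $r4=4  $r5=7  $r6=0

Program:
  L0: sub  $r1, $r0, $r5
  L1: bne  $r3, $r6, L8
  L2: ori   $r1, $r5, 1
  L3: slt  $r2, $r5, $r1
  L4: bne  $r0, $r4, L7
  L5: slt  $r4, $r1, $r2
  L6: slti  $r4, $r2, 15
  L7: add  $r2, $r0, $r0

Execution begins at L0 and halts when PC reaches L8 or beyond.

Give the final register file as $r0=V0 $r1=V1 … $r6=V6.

$r0=0 $r1=7 $r2=14 $r3=11 $r4=4 $r5=7 $r6=0

  step pc=0: sub  $r1, $r0, $r5  regs=(0,65529,14,11,4,7,0)
  step pc=1: bne  $r3, $r6, L8  cond=T  regs=(0,65529,14,11,4,7,0)
  step pc=2: ori   $r1, $r5, 1  regs=(0,7,14,11,4,7,0)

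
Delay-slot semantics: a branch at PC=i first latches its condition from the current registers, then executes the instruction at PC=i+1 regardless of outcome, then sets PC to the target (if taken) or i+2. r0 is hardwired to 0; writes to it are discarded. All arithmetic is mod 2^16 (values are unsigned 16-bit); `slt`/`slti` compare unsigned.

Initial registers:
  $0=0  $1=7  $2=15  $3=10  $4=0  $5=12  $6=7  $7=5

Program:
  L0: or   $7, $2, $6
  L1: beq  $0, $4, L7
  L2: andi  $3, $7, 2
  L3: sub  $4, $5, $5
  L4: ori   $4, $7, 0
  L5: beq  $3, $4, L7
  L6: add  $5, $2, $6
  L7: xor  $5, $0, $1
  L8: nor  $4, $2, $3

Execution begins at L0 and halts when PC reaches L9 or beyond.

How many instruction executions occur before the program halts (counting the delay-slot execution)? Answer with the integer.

PC=0  or   $7, $2, $6        | $0=0 $1=7 $2=15 $3=10 $4=0 $5=12 $6=7 $7=15
PC=1  beq  $0, $4, L7        | $0=0 $1=7 $2=15 $3=10 $4=0 $5=12 $6=7 $7=15  [TAKEN]
PC=2  andi  $3, $7, 2        | $0=0 $1=7 $2=15 $3=2 $4=0 $5=12 $6=7 $7=15
PC=7  xor  $5, $0, $1        | $0=0 $1=7 $2=15 $3=2 $4=0 $5=7 $6=7 $7=15
PC=8  nor  $4, $2, $3        | $0=0 $1=7 $2=15 $3=2 $4=65520 $5=7 $6=7 $7=15

5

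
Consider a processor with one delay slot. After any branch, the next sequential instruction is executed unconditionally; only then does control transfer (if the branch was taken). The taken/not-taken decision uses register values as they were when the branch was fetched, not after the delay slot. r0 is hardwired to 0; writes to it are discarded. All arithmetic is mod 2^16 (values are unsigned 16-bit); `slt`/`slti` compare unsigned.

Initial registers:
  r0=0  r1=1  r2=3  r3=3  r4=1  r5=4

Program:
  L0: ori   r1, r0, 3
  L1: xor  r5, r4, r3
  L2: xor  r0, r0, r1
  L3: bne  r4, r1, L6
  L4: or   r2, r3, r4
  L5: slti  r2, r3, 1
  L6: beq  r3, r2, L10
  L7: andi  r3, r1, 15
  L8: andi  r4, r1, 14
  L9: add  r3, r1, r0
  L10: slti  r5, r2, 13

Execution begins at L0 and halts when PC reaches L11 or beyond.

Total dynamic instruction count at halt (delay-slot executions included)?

8

[0] ori   r1, r0, 3  →  {r0:0, r1:3, r2:3, r3:3, r4:1, r5:4}
[1] xor  r5, r4, r3  →  {r0:0, r1:3, r2:3, r3:3, r4:1, r5:2}
[2] xor  r0, r0, r1  →  {r0:0, r1:3, r2:3, r3:3, r4:1, r5:2}
[3] bne  r4, r1, L6  →  {r0:0, r1:3, r2:3, r3:3, r4:1, r5:2}  ⟨branch taken⟩
[4] or   r2, r3, r4  →  {r0:0, r1:3, r2:3, r3:3, r4:1, r5:2}
[6] beq  r3, r2, L10  →  {r0:0, r1:3, r2:3, r3:3, r4:1, r5:2}  ⟨branch taken⟩
[7] andi  r3, r1, 15  →  {r0:0, r1:3, r2:3, r3:3, r4:1, r5:2}
[10] slti  r5, r2, 13  →  {r0:0, r1:3, r2:3, r3:3, r4:1, r5:1}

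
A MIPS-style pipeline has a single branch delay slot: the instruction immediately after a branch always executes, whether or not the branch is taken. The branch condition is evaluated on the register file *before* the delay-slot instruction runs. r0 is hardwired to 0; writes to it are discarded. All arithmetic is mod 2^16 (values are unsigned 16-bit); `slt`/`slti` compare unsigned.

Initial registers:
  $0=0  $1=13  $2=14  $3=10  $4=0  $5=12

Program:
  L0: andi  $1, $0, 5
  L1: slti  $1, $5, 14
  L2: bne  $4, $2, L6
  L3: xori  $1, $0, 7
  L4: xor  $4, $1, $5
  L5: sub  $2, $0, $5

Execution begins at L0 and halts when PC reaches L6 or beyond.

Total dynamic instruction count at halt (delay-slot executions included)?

[0] andi  $1, $0, 5  →  {$0:0, $1:0, $2:14, $3:10, $4:0, $5:12}
[1] slti  $1, $5, 14  →  {$0:0, $1:1, $2:14, $3:10, $4:0, $5:12}
[2] bne  $4, $2, L6  →  {$0:0, $1:1, $2:14, $3:10, $4:0, $5:12}  ⟨branch taken⟩
[3] xori  $1, $0, 7  →  {$0:0, $1:7, $2:14, $3:10, $4:0, $5:12}

4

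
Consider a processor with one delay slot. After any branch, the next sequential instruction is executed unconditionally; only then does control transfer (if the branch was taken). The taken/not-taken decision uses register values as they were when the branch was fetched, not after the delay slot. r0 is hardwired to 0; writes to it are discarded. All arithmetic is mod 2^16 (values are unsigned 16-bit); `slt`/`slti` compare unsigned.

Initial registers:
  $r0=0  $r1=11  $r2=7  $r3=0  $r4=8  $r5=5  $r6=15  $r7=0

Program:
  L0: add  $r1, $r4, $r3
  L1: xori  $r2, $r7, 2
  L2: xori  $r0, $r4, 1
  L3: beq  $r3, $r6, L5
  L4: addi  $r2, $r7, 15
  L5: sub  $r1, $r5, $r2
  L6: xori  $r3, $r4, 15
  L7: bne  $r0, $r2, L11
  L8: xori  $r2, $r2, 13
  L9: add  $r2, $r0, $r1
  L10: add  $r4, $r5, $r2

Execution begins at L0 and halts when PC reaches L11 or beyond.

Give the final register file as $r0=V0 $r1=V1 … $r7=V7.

$r0=0 $r1=65526 $r2=2 $r3=7 $r4=8 $r5=5 $r6=15 $r7=0

#0 add  $r1, $r4, $r3 ; 0/8/7/0/8/5/15/0
#1 xori  $r2, $r7, 2 ; 0/8/2/0/8/5/15/0
#2 xori  $r0, $r4, 1 ; 0/8/2/0/8/5/15/0
#3 beq  $r3, $r6, L5 ; 0/8/2/0/8/5/15/0 ; →fallthru
#4 addi  $r2, $r7, 15 ; 0/8/15/0/8/5/15/0
#5 sub  $r1, $r5, $r2 ; 0/65526/15/0/8/5/15/0
#6 xori  $r3, $r4, 15 ; 0/65526/15/7/8/5/15/0
#7 bne  $r0, $r2, L11 ; 0/65526/15/7/8/5/15/0 ; →target
#8 xori  $r2, $r2, 13 ; 0/65526/2/7/8/5/15/0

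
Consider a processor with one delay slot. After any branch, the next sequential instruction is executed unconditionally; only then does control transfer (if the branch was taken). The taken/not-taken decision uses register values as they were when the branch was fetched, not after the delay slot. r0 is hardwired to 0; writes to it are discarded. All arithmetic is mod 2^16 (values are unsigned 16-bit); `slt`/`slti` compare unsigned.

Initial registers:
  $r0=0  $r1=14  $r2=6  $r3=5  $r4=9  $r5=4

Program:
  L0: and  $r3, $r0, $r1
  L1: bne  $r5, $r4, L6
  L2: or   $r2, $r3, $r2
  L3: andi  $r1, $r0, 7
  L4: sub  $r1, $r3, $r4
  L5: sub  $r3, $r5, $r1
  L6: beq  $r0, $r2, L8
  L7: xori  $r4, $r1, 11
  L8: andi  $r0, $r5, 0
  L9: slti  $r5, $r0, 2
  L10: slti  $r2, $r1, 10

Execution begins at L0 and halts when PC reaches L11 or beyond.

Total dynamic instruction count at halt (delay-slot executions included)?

8

[0] and  $r3, $r0, $r1  →  {$r0:0, $r1:14, $r2:6, $r3:0, $r4:9, $r5:4}
[1] bne  $r5, $r4, L6  →  {$r0:0, $r1:14, $r2:6, $r3:0, $r4:9, $r5:4}  ⟨branch taken⟩
[2] or   $r2, $r3, $r2  →  {$r0:0, $r1:14, $r2:6, $r3:0, $r4:9, $r5:4}
[6] beq  $r0, $r2, L8  →  {$r0:0, $r1:14, $r2:6, $r3:0, $r4:9, $r5:4}  ⟨branch fallthrough⟩
[7] xori  $r4, $r1, 11  →  {$r0:0, $r1:14, $r2:6, $r3:0, $r4:5, $r5:4}
[8] andi  $r0, $r5, 0  →  {$r0:0, $r1:14, $r2:6, $r3:0, $r4:5, $r5:4}
[9] slti  $r5, $r0, 2  →  {$r0:0, $r1:14, $r2:6, $r3:0, $r4:5, $r5:1}
[10] slti  $r2, $r1, 10  →  {$r0:0, $r1:14, $r2:0, $r3:0, $r4:5, $r5:1}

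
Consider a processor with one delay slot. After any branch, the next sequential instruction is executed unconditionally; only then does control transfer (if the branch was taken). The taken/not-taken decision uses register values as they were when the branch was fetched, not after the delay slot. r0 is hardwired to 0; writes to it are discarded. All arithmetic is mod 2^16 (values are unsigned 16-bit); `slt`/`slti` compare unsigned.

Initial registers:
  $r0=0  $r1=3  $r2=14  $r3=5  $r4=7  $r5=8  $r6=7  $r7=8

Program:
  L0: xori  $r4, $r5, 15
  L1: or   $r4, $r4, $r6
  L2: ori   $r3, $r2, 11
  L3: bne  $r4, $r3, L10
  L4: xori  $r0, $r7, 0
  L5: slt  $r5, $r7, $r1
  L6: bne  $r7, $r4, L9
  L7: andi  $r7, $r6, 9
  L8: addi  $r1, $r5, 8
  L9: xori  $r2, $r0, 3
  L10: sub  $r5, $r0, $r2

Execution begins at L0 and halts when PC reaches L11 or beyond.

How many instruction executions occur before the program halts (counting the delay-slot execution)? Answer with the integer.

[0] xori  $r4, $r5, 15  →  {$r0:0, $r1:3, $r2:14, $r3:5, $r4:7, $r5:8, $r6:7, $r7:8}
[1] or   $r4, $r4, $r6  →  {$r0:0, $r1:3, $r2:14, $r3:5, $r4:7, $r5:8, $r6:7, $r7:8}
[2] ori   $r3, $r2, 11  →  {$r0:0, $r1:3, $r2:14, $r3:15, $r4:7, $r5:8, $r6:7, $r7:8}
[3] bne  $r4, $r3, L10  →  {$r0:0, $r1:3, $r2:14, $r3:15, $r4:7, $r5:8, $r6:7, $r7:8}  ⟨branch taken⟩
[4] xori  $r0, $r7, 0  →  {$r0:0, $r1:3, $r2:14, $r3:15, $r4:7, $r5:8, $r6:7, $r7:8}
[10] sub  $r5, $r0, $r2  →  {$r0:0, $r1:3, $r2:14, $r3:15, $r4:7, $r5:65522, $r6:7, $r7:8}

6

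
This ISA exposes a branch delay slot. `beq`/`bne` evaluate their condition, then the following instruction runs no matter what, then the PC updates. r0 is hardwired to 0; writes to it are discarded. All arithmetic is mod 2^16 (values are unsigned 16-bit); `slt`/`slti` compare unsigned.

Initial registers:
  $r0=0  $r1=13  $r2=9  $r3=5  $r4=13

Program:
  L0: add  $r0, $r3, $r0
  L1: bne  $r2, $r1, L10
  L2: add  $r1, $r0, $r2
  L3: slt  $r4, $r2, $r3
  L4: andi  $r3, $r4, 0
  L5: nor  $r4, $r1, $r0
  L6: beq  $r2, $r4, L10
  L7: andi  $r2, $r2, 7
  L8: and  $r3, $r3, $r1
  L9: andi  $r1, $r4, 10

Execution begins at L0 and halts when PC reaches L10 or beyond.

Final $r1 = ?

PC=0  add  $r0, $r3, $r0     | $r0=0 $r1=13 $r2=9 $r3=5 $r4=13
PC=1  bne  $r2, $r1, L10     | $r0=0 $r1=13 $r2=9 $r3=5 $r4=13  [TAKEN]
PC=2  add  $r1, $r0, $r2     | $r0=0 $r1=9 $r2=9 $r3=5 $r4=13

9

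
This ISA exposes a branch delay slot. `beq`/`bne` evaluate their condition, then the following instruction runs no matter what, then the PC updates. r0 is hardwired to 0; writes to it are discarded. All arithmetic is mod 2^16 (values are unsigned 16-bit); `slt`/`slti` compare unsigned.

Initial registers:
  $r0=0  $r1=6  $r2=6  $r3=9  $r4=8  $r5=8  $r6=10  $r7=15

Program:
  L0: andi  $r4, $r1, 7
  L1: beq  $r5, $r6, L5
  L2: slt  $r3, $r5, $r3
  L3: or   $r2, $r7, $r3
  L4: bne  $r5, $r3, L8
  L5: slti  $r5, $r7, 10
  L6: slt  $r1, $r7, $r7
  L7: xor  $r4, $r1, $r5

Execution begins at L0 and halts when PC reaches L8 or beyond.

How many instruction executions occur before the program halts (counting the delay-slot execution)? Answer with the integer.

#0 andi  $r4, $r1, 7 ; 0/6/6/9/6/8/10/15
#1 beq  $r5, $r6, L5 ; 0/6/6/9/6/8/10/15 ; →fallthru
#2 slt  $r3, $r5, $r3 ; 0/6/6/1/6/8/10/15
#3 or   $r2, $r7, $r3 ; 0/6/15/1/6/8/10/15
#4 bne  $r5, $r3, L8 ; 0/6/15/1/6/8/10/15 ; →target
#5 slti  $r5, $r7, 10 ; 0/6/15/1/6/0/10/15

6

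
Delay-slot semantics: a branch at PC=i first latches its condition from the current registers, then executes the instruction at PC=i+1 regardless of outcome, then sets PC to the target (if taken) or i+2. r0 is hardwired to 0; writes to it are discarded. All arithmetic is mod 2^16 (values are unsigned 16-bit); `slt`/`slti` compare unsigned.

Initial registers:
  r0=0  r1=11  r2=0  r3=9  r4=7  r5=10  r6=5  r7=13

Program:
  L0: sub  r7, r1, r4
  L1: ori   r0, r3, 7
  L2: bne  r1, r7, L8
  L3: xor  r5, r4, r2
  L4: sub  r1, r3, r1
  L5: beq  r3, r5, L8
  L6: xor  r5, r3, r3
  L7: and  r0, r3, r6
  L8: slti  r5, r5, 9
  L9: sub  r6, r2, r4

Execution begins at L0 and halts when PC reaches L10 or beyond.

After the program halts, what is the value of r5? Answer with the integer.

[0] sub  r7, r1, r4  →  {r0:0, r1:11, r2:0, r3:9, r4:7, r5:10, r6:5, r7:4}
[1] ori   r0, r3, 7  →  {r0:0, r1:11, r2:0, r3:9, r4:7, r5:10, r6:5, r7:4}
[2] bne  r1, r7, L8  →  {r0:0, r1:11, r2:0, r3:9, r4:7, r5:10, r6:5, r7:4}  ⟨branch taken⟩
[3] xor  r5, r4, r2  →  {r0:0, r1:11, r2:0, r3:9, r4:7, r5:7, r6:5, r7:4}
[8] slti  r5, r5, 9  →  {r0:0, r1:11, r2:0, r3:9, r4:7, r5:1, r6:5, r7:4}
[9] sub  r6, r2, r4  →  {r0:0, r1:11, r2:0, r3:9, r4:7, r5:1, r6:65529, r7:4}

1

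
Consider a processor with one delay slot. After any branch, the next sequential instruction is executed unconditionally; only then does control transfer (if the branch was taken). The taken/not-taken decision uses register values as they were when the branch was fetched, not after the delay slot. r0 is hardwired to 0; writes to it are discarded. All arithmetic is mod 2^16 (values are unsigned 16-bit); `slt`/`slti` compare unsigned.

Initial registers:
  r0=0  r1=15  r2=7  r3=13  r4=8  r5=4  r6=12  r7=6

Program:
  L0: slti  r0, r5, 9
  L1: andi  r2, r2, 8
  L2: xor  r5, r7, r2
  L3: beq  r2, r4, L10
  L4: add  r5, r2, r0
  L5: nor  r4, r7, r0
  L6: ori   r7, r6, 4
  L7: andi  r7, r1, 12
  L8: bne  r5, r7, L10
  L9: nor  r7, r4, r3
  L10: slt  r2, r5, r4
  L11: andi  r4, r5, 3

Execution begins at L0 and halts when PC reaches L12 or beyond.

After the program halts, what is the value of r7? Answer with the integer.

  step pc=0: slti  r0, r5, 9  regs=(0,15,7,13,8,4,12,6)
  step pc=1: andi  r2, r2, 8  regs=(0,15,0,13,8,4,12,6)
  step pc=2: xor  r5, r7, r2  regs=(0,15,0,13,8,6,12,6)
  step pc=3: beq  r2, r4, L10  cond=F  regs=(0,15,0,13,8,6,12,6)
  step pc=4: add  r5, r2, r0  regs=(0,15,0,13,8,0,12,6)
  step pc=5: nor  r4, r7, r0  regs=(0,15,0,13,65529,0,12,6)
  step pc=6: ori   r7, r6, 4  regs=(0,15,0,13,65529,0,12,12)
  step pc=7: andi  r7, r1, 12  regs=(0,15,0,13,65529,0,12,12)
  step pc=8: bne  r5, r7, L10  cond=T  regs=(0,15,0,13,65529,0,12,12)
  step pc=9: nor  r7, r4, r3  regs=(0,15,0,13,65529,0,12,2)
  step pc=10: slt  r2, r5, r4  regs=(0,15,1,13,65529,0,12,2)
  step pc=11: andi  r4, r5, 3  regs=(0,15,1,13,0,0,12,2)

2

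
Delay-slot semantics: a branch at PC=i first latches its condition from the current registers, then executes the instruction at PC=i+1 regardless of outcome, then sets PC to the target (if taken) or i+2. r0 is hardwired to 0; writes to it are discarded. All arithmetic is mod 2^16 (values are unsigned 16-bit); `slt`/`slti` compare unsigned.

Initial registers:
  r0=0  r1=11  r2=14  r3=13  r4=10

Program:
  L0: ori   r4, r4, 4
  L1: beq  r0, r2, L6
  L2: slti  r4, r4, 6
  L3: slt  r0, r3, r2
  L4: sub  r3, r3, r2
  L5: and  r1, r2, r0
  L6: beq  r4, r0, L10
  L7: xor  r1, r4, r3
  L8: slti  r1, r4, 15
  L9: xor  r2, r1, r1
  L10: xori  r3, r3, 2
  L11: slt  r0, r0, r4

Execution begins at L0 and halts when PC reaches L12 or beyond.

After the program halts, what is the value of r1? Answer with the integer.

65535

#0 ori   r4, r4, 4 ; 0/11/14/13/14
#1 beq  r0, r2, L6 ; 0/11/14/13/14 ; →fallthru
#2 slti  r4, r4, 6 ; 0/11/14/13/0
#3 slt  r0, r3, r2 ; 0/11/14/13/0
#4 sub  r3, r3, r2 ; 0/11/14/65535/0
#5 and  r1, r2, r0 ; 0/0/14/65535/0
#6 beq  r4, r0, L10 ; 0/0/14/65535/0 ; →target
#7 xor  r1, r4, r3 ; 0/65535/14/65535/0
#10 xori  r3, r3, 2 ; 0/65535/14/65533/0
#11 slt  r0, r0, r4 ; 0/65535/14/65533/0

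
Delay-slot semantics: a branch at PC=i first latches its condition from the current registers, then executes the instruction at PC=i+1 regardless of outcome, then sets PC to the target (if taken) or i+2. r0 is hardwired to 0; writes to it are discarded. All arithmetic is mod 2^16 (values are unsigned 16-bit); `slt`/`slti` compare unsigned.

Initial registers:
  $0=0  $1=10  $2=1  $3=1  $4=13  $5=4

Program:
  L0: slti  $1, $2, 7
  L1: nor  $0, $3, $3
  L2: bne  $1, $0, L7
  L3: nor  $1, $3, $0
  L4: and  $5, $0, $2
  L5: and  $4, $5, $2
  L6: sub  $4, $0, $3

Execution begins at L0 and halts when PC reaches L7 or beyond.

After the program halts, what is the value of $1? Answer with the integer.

65534

PC=0  slti  $1, $2, 7        | $0=0 $1=1 $2=1 $3=1 $4=13 $5=4
PC=1  nor  $0, $3, $3        | $0=0 $1=1 $2=1 $3=1 $4=13 $5=4
PC=2  bne  $1, $0, L7        | $0=0 $1=1 $2=1 $3=1 $4=13 $5=4  [TAKEN]
PC=3  nor  $1, $3, $0        | $0=0 $1=65534 $2=1 $3=1 $4=13 $5=4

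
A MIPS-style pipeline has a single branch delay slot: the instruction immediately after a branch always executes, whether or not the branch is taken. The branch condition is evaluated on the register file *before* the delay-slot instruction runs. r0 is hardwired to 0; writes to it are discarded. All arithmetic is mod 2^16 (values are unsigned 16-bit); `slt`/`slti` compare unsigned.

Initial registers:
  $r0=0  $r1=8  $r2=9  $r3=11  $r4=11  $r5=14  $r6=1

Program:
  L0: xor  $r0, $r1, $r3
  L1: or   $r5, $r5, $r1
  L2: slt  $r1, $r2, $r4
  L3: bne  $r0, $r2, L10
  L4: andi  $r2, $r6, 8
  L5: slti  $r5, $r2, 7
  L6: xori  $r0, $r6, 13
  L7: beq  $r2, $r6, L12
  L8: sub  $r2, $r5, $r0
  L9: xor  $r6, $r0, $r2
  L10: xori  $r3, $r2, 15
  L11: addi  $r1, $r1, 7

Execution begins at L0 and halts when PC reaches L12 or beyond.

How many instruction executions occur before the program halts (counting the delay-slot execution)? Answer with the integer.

[0] xor  $r0, $r1, $r3  →  {$r0:0, $r1:8, $r2:9, $r3:11, $r4:11, $r5:14, $r6:1}
[1] or   $r5, $r5, $r1  →  {$r0:0, $r1:8, $r2:9, $r3:11, $r4:11, $r5:14, $r6:1}
[2] slt  $r1, $r2, $r4  →  {$r0:0, $r1:1, $r2:9, $r3:11, $r4:11, $r5:14, $r6:1}
[3] bne  $r0, $r2, L10  →  {$r0:0, $r1:1, $r2:9, $r3:11, $r4:11, $r5:14, $r6:1}  ⟨branch taken⟩
[4] andi  $r2, $r6, 8  →  {$r0:0, $r1:1, $r2:0, $r3:11, $r4:11, $r5:14, $r6:1}
[10] xori  $r3, $r2, 15  →  {$r0:0, $r1:1, $r2:0, $r3:15, $r4:11, $r5:14, $r6:1}
[11] addi  $r1, $r1, 7  →  {$r0:0, $r1:8, $r2:0, $r3:15, $r4:11, $r5:14, $r6:1}

7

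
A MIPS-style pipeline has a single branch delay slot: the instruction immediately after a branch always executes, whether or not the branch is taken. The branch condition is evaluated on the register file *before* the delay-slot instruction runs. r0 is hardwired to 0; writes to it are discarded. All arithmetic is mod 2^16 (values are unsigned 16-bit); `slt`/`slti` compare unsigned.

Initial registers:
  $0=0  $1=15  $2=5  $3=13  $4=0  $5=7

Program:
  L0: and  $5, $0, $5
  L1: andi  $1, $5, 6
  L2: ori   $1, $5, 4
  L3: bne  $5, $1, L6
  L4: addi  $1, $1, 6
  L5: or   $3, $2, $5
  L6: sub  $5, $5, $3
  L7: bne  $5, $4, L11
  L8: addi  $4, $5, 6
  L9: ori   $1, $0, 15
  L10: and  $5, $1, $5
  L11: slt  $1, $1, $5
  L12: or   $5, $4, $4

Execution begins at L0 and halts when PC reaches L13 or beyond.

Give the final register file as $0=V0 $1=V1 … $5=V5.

$0=0 $1=1 $2=5 $3=13 $4=65529 $5=65529

PC=0  and  $5, $0, $5        | $0=0 $1=15 $2=5 $3=13 $4=0 $5=0
PC=1  andi  $1, $5, 6        | $0=0 $1=0 $2=5 $3=13 $4=0 $5=0
PC=2  ori   $1, $5, 4        | $0=0 $1=4 $2=5 $3=13 $4=0 $5=0
PC=3  bne  $5, $1, L6        | $0=0 $1=4 $2=5 $3=13 $4=0 $5=0  [TAKEN]
PC=4  addi  $1, $1, 6        | $0=0 $1=10 $2=5 $3=13 $4=0 $5=0
PC=6  sub  $5, $5, $3        | $0=0 $1=10 $2=5 $3=13 $4=0 $5=65523
PC=7  bne  $5, $4, L11       | $0=0 $1=10 $2=5 $3=13 $4=0 $5=65523  [TAKEN]
PC=8  addi  $4, $5, 6        | $0=0 $1=10 $2=5 $3=13 $4=65529 $5=65523
PC=11 slt  $1, $1, $5        | $0=0 $1=1 $2=5 $3=13 $4=65529 $5=65523
PC=12 or   $5, $4, $4        | $0=0 $1=1 $2=5 $3=13 $4=65529 $5=65529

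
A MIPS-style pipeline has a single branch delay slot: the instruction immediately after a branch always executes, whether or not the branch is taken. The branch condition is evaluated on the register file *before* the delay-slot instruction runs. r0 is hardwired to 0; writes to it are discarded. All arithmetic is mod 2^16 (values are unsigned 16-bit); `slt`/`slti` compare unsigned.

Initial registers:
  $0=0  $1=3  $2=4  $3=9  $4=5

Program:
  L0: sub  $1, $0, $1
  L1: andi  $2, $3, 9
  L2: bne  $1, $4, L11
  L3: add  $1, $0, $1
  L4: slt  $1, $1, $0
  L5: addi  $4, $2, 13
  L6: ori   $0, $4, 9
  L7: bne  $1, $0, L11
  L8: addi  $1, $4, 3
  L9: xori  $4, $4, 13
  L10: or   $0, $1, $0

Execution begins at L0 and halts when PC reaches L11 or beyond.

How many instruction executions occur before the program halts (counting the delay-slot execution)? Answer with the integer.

#0 sub  $1, $0, $1 ; 0/65533/4/9/5
#1 andi  $2, $3, 9 ; 0/65533/9/9/5
#2 bne  $1, $4, L11 ; 0/65533/9/9/5 ; →target
#3 add  $1, $0, $1 ; 0/65533/9/9/5

4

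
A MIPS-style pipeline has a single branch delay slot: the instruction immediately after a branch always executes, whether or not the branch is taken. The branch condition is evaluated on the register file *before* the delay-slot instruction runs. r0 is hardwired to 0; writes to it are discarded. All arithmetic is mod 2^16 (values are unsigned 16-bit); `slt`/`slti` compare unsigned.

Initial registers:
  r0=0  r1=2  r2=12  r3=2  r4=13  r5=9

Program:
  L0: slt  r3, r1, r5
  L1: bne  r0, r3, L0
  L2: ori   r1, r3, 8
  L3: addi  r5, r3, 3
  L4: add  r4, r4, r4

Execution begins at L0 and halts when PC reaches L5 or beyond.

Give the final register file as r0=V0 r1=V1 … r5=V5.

r0=0 r1=8 r2=12 r3=0 r4=26 r5=3

  step pc=0: slt  r3, r1, r5  regs=(0,2,12,1,13,9)
  step pc=1: bne  r0, r3, L0  cond=T  regs=(0,2,12,1,13,9)
  step pc=2: ori   r1, r3, 8  regs=(0,9,12,1,13,9)
  step pc=0: slt  r3, r1, r5  regs=(0,9,12,0,13,9)
  step pc=1: bne  r0, r3, L0  cond=F  regs=(0,9,12,0,13,9)
  step pc=2: ori   r1, r3, 8  regs=(0,8,12,0,13,9)
  step pc=3: addi  r5, r3, 3  regs=(0,8,12,0,13,3)
  step pc=4: add  r4, r4, r4  regs=(0,8,12,0,26,3)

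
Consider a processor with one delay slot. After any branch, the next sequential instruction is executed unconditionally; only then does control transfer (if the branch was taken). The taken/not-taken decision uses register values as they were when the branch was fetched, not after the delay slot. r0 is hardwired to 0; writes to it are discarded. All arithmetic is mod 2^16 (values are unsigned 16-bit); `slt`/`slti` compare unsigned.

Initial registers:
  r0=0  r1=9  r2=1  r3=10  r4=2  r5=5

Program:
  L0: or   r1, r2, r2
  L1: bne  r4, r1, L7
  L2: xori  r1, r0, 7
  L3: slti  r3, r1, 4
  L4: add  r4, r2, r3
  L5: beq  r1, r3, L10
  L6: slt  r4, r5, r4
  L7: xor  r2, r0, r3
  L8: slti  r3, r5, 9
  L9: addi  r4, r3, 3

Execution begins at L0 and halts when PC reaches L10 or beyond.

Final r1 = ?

7

PC=0  or   r1, r2, r2        | r0=0 r1=1 r2=1 r3=10 r4=2 r5=5
PC=1  bne  r4, r1, L7        | r0=0 r1=1 r2=1 r3=10 r4=2 r5=5  [TAKEN]
PC=2  xori  r1, r0, 7        | r0=0 r1=7 r2=1 r3=10 r4=2 r5=5
PC=7  xor  r2, r0, r3        | r0=0 r1=7 r2=10 r3=10 r4=2 r5=5
PC=8  slti  r3, r5, 9        | r0=0 r1=7 r2=10 r3=1 r4=2 r5=5
PC=9  addi  r4, r3, 3        | r0=0 r1=7 r2=10 r3=1 r4=4 r5=5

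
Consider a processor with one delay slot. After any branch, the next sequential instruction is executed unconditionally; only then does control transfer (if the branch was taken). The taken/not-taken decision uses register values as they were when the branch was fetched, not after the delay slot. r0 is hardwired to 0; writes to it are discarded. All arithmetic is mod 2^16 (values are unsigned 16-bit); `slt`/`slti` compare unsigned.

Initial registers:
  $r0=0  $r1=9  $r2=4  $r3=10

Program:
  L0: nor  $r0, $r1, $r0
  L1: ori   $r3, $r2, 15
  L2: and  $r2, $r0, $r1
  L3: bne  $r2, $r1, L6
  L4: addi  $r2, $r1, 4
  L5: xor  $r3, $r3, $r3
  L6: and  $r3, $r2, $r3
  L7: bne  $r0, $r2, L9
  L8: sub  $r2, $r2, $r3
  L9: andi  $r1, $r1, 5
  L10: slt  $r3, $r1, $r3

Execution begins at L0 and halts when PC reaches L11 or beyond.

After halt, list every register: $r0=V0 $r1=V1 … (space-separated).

$r0=0 $r1=1 $r2=0 $r3=1

PC=0  nor  $r0, $r1, $r0     | $r0=0 $r1=9 $r2=4 $r3=10
PC=1  ori   $r3, $r2, 15     | $r0=0 $r1=9 $r2=4 $r3=15
PC=2  and  $r2, $r0, $r1     | $r0=0 $r1=9 $r2=0 $r3=15
PC=3  bne  $r2, $r1, L6      | $r0=0 $r1=9 $r2=0 $r3=15  [TAKEN]
PC=4  addi  $r2, $r1, 4      | $r0=0 $r1=9 $r2=13 $r3=15
PC=6  and  $r3, $r2, $r3     | $r0=0 $r1=9 $r2=13 $r3=13
PC=7  bne  $r0, $r2, L9      | $r0=0 $r1=9 $r2=13 $r3=13  [TAKEN]
PC=8  sub  $r2, $r2, $r3     | $r0=0 $r1=9 $r2=0 $r3=13
PC=9  andi  $r1, $r1, 5      | $r0=0 $r1=1 $r2=0 $r3=13
PC=10 slt  $r3, $r1, $r3     | $r0=0 $r1=1 $r2=0 $r3=1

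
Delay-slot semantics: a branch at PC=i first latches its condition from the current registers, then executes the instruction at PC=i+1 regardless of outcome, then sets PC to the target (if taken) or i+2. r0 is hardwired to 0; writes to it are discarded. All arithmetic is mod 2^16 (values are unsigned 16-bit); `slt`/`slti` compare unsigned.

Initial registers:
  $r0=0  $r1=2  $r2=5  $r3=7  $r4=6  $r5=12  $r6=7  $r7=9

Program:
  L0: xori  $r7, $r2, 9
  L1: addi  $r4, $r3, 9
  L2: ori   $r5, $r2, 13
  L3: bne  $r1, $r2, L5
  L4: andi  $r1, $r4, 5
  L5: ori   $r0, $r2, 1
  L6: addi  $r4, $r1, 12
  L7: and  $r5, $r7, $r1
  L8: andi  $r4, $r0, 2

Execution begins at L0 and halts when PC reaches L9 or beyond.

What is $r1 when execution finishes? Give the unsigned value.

#0 xori  $r7, $r2, 9 ; 0/2/5/7/6/12/7/12
#1 addi  $r4, $r3, 9 ; 0/2/5/7/16/12/7/12
#2 ori   $r5, $r2, 13 ; 0/2/5/7/16/13/7/12
#3 bne  $r1, $r2, L5 ; 0/2/5/7/16/13/7/12 ; →target
#4 andi  $r1, $r4, 5 ; 0/0/5/7/16/13/7/12
#5 ori   $r0, $r2, 1 ; 0/0/5/7/16/13/7/12
#6 addi  $r4, $r1, 12 ; 0/0/5/7/12/13/7/12
#7 and  $r5, $r7, $r1 ; 0/0/5/7/12/0/7/12
#8 andi  $r4, $r0, 2 ; 0/0/5/7/0/0/7/12

0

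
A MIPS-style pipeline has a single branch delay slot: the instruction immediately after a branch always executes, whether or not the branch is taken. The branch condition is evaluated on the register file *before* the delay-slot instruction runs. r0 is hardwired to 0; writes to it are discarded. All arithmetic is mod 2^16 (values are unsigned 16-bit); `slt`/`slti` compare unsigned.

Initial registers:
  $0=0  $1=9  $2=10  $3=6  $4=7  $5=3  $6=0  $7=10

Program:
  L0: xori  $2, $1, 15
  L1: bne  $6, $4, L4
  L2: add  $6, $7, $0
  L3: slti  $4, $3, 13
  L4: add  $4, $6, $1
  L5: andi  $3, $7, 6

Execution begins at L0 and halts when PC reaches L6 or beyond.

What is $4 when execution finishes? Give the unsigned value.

#0 xori  $2, $1, 15 ; 0/9/6/6/7/3/0/10
#1 bne  $6, $4, L4 ; 0/9/6/6/7/3/0/10 ; →target
#2 add  $6, $7, $0 ; 0/9/6/6/7/3/10/10
#4 add  $4, $6, $1 ; 0/9/6/6/19/3/10/10
#5 andi  $3, $7, 6 ; 0/9/6/2/19/3/10/10

19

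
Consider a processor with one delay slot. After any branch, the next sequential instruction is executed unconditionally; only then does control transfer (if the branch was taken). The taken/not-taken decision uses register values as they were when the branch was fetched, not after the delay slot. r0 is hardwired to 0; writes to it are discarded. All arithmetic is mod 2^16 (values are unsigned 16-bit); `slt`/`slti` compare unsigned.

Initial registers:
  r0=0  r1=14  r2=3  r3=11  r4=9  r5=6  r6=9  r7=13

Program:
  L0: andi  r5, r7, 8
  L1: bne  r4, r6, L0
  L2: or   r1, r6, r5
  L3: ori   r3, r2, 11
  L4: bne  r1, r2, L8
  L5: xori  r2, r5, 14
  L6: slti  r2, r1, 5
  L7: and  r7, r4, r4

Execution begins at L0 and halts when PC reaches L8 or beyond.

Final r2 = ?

#0 andi  r5, r7, 8 ; 0/14/3/11/9/8/9/13
#1 bne  r4, r6, L0 ; 0/14/3/11/9/8/9/13 ; →fallthru
#2 or   r1, r6, r5 ; 0/9/3/11/9/8/9/13
#3 ori   r3, r2, 11 ; 0/9/3/11/9/8/9/13
#4 bne  r1, r2, L8 ; 0/9/3/11/9/8/9/13 ; →target
#5 xori  r2, r5, 14 ; 0/9/6/11/9/8/9/13

6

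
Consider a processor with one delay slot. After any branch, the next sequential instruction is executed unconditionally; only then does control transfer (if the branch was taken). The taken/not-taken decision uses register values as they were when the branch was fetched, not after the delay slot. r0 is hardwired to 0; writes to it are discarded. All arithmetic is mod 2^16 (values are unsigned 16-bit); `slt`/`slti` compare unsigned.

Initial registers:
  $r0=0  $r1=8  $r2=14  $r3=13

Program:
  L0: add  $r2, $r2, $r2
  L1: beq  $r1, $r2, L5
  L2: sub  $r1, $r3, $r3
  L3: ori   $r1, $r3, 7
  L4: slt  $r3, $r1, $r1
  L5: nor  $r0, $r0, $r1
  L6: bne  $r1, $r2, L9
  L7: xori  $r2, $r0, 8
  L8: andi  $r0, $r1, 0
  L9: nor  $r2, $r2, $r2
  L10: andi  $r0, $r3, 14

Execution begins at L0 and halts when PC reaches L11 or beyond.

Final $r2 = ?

  step pc=0: add  $r2, $r2, $r2  regs=(0,8,28,13)
  step pc=1: beq  $r1, $r2, L5  cond=F  regs=(0,8,28,13)
  step pc=2: sub  $r1, $r3, $r3  regs=(0,0,28,13)
  step pc=3: ori   $r1, $r3, 7  regs=(0,15,28,13)
  step pc=4: slt  $r3, $r1, $r1  regs=(0,15,28,0)
  step pc=5: nor  $r0, $r0, $r1  regs=(0,15,28,0)
  step pc=6: bne  $r1, $r2, L9  cond=T  regs=(0,15,28,0)
  step pc=7: xori  $r2, $r0, 8  regs=(0,15,8,0)
  step pc=9: nor  $r2, $r2, $r2  regs=(0,15,65527,0)
  step pc=10: andi  $r0, $r3, 14  regs=(0,15,65527,0)

65527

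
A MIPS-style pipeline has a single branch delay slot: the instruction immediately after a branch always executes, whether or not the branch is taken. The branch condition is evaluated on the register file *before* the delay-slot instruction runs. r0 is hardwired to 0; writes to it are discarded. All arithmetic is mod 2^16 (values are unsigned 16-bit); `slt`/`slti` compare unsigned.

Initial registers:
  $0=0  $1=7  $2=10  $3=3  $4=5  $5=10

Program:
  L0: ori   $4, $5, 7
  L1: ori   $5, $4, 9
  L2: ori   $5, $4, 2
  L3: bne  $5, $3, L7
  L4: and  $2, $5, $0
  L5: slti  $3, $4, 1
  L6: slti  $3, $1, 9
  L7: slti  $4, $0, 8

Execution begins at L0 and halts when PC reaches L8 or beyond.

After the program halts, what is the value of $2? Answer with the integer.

0

PC=0  ori   $4, $5, 7        | $0=0 $1=7 $2=10 $3=3 $4=15 $5=10
PC=1  ori   $5, $4, 9        | $0=0 $1=7 $2=10 $3=3 $4=15 $5=15
PC=2  ori   $5, $4, 2        | $0=0 $1=7 $2=10 $3=3 $4=15 $5=15
PC=3  bne  $5, $3, L7        | $0=0 $1=7 $2=10 $3=3 $4=15 $5=15  [TAKEN]
PC=4  and  $2, $5, $0        | $0=0 $1=7 $2=0 $3=3 $4=15 $5=15
PC=7  slti  $4, $0, 8        | $0=0 $1=7 $2=0 $3=3 $4=1 $5=15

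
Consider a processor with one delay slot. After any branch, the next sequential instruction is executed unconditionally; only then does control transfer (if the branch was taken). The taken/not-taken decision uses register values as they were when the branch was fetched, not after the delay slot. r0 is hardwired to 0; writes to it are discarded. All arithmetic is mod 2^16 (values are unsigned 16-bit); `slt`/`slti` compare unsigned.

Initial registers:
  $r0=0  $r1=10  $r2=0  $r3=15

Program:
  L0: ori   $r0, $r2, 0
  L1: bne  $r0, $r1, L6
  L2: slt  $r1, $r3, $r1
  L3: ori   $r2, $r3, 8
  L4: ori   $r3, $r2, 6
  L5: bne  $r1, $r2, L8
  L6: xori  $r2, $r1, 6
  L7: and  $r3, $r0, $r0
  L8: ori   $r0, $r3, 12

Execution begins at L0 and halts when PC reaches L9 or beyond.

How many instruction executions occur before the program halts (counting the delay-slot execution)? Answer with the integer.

[0] ori   $r0, $r2, 0  →  {$r0:0, $r1:10, $r2:0, $r3:15}
[1] bne  $r0, $r1, L6  →  {$r0:0, $r1:10, $r2:0, $r3:15}  ⟨branch taken⟩
[2] slt  $r1, $r3, $r1  →  {$r0:0, $r1:0, $r2:0, $r3:15}
[6] xori  $r2, $r1, 6  →  {$r0:0, $r1:0, $r2:6, $r3:15}
[7] and  $r3, $r0, $r0  →  {$r0:0, $r1:0, $r2:6, $r3:0}
[8] ori   $r0, $r3, 12  →  {$r0:0, $r1:0, $r2:6, $r3:0}

6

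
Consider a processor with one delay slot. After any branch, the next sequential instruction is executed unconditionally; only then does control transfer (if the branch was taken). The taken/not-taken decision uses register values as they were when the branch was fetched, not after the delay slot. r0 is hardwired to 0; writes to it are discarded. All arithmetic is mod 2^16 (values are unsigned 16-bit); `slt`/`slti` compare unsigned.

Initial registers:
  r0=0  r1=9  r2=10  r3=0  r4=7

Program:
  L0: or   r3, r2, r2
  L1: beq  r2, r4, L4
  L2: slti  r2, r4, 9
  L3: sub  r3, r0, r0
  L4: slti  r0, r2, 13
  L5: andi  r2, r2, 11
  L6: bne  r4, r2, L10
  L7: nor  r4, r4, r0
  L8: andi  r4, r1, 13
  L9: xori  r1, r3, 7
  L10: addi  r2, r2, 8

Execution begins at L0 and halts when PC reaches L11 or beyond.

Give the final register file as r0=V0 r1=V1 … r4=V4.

#0 or   r3, r2, r2 ; 0/9/10/10/7
#1 beq  r2, r4, L4 ; 0/9/10/10/7 ; →fallthru
#2 slti  r2, r4, 9 ; 0/9/1/10/7
#3 sub  r3, r0, r0 ; 0/9/1/0/7
#4 slti  r0, r2, 13 ; 0/9/1/0/7
#5 andi  r2, r2, 11 ; 0/9/1/0/7
#6 bne  r4, r2, L10 ; 0/9/1/0/7 ; →target
#7 nor  r4, r4, r0 ; 0/9/1/0/65528
#10 addi  r2, r2, 8 ; 0/9/9/0/65528

r0=0 r1=9 r2=9 r3=0 r4=65528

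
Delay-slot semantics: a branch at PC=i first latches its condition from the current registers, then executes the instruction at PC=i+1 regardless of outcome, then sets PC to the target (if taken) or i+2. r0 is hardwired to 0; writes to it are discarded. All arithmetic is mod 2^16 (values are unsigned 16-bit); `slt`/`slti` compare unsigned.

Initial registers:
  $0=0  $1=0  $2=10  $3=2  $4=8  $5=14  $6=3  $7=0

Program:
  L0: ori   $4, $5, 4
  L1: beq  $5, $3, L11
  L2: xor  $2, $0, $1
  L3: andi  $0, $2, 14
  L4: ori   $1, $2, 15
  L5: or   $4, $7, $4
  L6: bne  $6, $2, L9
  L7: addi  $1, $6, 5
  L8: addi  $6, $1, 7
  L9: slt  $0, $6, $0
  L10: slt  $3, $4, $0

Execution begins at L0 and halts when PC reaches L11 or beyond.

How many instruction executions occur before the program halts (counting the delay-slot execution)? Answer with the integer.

[0] ori   $4, $5, 4  →  {$0:0, $1:0, $2:10, $3:2, $4:14, $5:14, $6:3, $7:0}
[1] beq  $5, $3, L11  →  {$0:0, $1:0, $2:10, $3:2, $4:14, $5:14, $6:3, $7:0}  ⟨branch fallthrough⟩
[2] xor  $2, $0, $1  →  {$0:0, $1:0, $2:0, $3:2, $4:14, $5:14, $6:3, $7:0}
[3] andi  $0, $2, 14  →  {$0:0, $1:0, $2:0, $3:2, $4:14, $5:14, $6:3, $7:0}
[4] ori   $1, $2, 15  →  {$0:0, $1:15, $2:0, $3:2, $4:14, $5:14, $6:3, $7:0}
[5] or   $4, $7, $4  →  {$0:0, $1:15, $2:0, $3:2, $4:14, $5:14, $6:3, $7:0}
[6] bne  $6, $2, L9  →  {$0:0, $1:15, $2:0, $3:2, $4:14, $5:14, $6:3, $7:0}  ⟨branch taken⟩
[7] addi  $1, $6, 5  →  {$0:0, $1:8, $2:0, $3:2, $4:14, $5:14, $6:3, $7:0}
[9] slt  $0, $6, $0  →  {$0:0, $1:8, $2:0, $3:2, $4:14, $5:14, $6:3, $7:0}
[10] slt  $3, $4, $0  →  {$0:0, $1:8, $2:0, $3:0, $4:14, $5:14, $6:3, $7:0}

10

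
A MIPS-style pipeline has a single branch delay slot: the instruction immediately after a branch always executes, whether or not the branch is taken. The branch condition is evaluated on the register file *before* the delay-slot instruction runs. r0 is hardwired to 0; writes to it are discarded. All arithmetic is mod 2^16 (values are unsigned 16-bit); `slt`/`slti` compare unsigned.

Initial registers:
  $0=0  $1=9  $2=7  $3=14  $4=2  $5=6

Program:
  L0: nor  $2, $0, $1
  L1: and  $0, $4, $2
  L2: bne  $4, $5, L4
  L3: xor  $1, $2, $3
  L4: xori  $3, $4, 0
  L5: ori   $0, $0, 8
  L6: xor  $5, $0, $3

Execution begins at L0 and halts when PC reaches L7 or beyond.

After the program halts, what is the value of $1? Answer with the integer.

65528

[0] nor  $2, $0, $1  →  {$0:0, $1:9, $2:65526, $3:14, $4:2, $5:6}
[1] and  $0, $4, $2  →  {$0:0, $1:9, $2:65526, $3:14, $4:2, $5:6}
[2] bne  $4, $5, L4  →  {$0:0, $1:9, $2:65526, $3:14, $4:2, $5:6}  ⟨branch taken⟩
[3] xor  $1, $2, $3  →  {$0:0, $1:65528, $2:65526, $3:14, $4:2, $5:6}
[4] xori  $3, $4, 0  →  {$0:0, $1:65528, $2:65526, $3:2, $4:2, $5:6}
[5] ori   $0, $0, 8  →  {$0:0, $1:65528, $2:65526, $3:2, $4:2, $5:6}
[6] xor  $5, $0, $3  →  {$0:0, $1:65528, $2:65526, $3:2, $4:2, $5:2}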